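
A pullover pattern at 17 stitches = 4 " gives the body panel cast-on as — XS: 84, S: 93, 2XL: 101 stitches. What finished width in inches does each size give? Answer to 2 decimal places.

XS 19.76 inches; S 21.88 inches; 2XL 23.76 inches.

17/4 = 4.25 sts per in.
XS: 84 / 4.25 = 19.765 → 19.76 in.
S: 93 / 4.25 = 21.882 → 21.88 in.
2XL: 101 / 4.25 = 23.765 → 23.76 in.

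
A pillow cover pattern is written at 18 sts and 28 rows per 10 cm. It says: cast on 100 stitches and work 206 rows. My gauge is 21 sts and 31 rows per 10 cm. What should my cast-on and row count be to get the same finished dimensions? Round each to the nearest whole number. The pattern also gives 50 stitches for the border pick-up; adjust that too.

Cast on 117 stitches; work 228 rows; border pick-up 58 stitches.

Stitches: 100 × 21/18 = 116.67 → 117.
Rows: 206 × 31/28 = 228.07 → 228.
border pick-up: 50 × 21/18 = 58.33 → 58.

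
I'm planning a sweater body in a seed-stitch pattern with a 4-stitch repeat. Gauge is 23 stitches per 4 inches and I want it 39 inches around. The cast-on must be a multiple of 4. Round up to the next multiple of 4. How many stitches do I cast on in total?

Cast on 228 stitches.

23 / 4 = 5.75 sts per inch.
39 × 5.75 = 224.25 sts.
Next multiple of 4: 228.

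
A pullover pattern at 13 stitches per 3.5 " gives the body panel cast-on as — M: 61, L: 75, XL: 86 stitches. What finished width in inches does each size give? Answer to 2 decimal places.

13/3.5 = 3.714 sts per in.
M: 61 / 3.714 = 16.423 → 16.42 in.
L: 75 / 3.714 = 20.192 → 20.19 in.
XL: 86 / 3.714 = 23.154 → 23.15 in.

M 16.42 inches; L 20.19 inches; XL 23.15 inches.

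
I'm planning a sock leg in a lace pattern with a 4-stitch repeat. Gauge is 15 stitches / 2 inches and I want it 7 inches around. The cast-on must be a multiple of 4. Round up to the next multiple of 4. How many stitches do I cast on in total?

15 / 2 = 7.5 sts per inch.
7 × 7.5 = 52.50 sts.
Next multiple of 4: 56.

CO 56 sts.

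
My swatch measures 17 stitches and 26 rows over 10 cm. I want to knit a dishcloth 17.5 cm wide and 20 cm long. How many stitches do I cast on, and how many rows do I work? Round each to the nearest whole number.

Cast on 30 stitches and work 52 rows.

Stitch gauge = 17/10 = 1.7 sts/cm; 17.5 × 1.7 = 29.75 → 30 sts.
Row gauge = 26/10 = 2.6 rows/cm; 20 × 2.6 = 52.00 → 52 rows.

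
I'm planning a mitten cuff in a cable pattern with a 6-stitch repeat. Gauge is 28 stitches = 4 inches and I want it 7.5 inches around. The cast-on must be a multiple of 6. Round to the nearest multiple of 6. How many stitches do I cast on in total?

CO 54 sts.

28 / 4 = 7 sts per inch.
7.5 × 7 = 52.50 sts.
Nearest multiple of 6: 54.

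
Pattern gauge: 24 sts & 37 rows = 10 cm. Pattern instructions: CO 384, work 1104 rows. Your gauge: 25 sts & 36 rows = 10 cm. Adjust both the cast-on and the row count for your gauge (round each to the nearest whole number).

Cast on 400 stitches; work 1074 rows.

Stitches: 384 × 25/24 = 400.00 → 400.
Rows: 1104 × 36/37 = 1074.16 → 1074.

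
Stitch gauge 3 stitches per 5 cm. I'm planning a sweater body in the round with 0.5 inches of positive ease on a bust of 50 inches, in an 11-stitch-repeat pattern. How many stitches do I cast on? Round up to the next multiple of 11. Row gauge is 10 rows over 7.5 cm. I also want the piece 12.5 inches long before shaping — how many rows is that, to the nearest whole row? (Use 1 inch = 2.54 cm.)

Cast on 77 stitches; work 42 rows.

Finished = 50 + 0.5 = 50.5 inches.
50.5 inches × 2.54 = 128.27 cm.
3/5 = 0.6 sts per cm; 128.27 × 0.6 = 76.96 sts.
Next multiple of 11 → 77.
12.5 inches = 31.75 cm; × 1.333 = 42.33 → 42 rows.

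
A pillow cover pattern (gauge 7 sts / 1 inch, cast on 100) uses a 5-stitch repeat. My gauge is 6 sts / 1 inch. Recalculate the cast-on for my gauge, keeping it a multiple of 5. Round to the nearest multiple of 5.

CO 85 sts.

100 × 6 / 7 = 85.71.
Nearest multiple of 5: 85.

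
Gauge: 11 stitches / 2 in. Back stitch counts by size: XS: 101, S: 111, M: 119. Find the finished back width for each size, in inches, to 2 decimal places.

11/2 = 5.5 sts per in.
XS: 101 / 5.5 = 18.364 → 18.36 in.
S: 111 / 5.5 = 20.182 → 20.18 in.
M: 119 / 5.5 = 21.636 → 21.64 in.

XS 18.36 inches; S 20.18 inches; M 21.64 inches.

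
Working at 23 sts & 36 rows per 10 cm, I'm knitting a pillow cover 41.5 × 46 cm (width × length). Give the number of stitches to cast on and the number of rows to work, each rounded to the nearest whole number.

Cast on 95 stitches and work 166 rows.

Stitch gauge = 23/10 = 2.3 sts/cm; 41.5 × 2.3 = 95.45 → 95 sts.
Row gauge = 36/10 = 3.6 rows/cm; 46 × 3.6 = 165.60 → 166 rows.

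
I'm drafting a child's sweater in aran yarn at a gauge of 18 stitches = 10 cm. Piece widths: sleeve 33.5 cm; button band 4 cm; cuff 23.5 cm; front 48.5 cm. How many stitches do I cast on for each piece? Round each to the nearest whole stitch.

sleeve 60; button band 7; cuff 42; front 87.

Rate = 18/10 = 1.8 sts per cm.
sleeve: 33.5 × 1.8 = 60.30 → 60.
button band: 4 × 1.8 = 7.20 → 7.
cuff: 23.5 × 1.8 = 42.30 → 42.
front: 48.5 × 1.8 = 87.30 → 87.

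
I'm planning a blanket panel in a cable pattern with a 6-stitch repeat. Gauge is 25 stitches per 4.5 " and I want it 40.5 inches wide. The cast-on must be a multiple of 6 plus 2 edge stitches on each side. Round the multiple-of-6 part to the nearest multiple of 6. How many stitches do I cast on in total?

25 / 4.5 = 5.556 sts per inch.
40.5 × 5.556 = 225.00 sts.
Less 4 edge sts → 221.00 for the repeat.
Nearest multiple of 6: 222.
Add back 4 edge sts → 226.

226 stitches.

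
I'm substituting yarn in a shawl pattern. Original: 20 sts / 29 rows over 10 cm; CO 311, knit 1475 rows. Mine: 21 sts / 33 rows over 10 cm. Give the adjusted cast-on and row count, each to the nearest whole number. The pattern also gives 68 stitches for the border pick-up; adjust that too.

Stitches: 311 × 21/20 = 326.55 → 327.
Rows: 1475 × 33/29 = 1678.45 → 1678.
border pick-up: 68 × 21/20 = 71.40 → 71.

Cast on 327 stitches; work 1678 rows; border pick-up 71 stitches.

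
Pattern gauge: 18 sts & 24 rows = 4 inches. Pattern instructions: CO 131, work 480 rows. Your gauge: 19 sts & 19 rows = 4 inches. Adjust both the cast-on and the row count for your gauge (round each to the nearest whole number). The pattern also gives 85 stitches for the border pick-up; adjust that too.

Stitches: 131 × 19/18 = 138.28 → 138.
Rows: 480 × 19/24 = 380.00 → 380.
border pick-up: 85 × 19/18 = 89.72 → 90.

Cast on 138 stitches; work 380 rows; border pick-up 90 stitches.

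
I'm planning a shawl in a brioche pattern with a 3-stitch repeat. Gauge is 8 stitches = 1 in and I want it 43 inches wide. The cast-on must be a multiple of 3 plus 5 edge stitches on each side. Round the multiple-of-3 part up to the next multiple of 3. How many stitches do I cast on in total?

8 / 1 = 8 sts per inch.
43 × 8 = 344.00 sts.
Less 10 edge sts → 334.00 for the repeat.
Next multiple of 3: 336.
Add back 10 edge sts → 346.

346 stitches.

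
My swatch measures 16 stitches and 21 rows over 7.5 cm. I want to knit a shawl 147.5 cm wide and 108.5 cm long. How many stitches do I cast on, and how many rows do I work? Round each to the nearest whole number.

Cast on 315 stitches and work 304 rows.

Stitch gauge = 16/7.5 = 2.133 sts/cm; 147.5 × 2.133 = 314.67 → 315 sts.
Row gauge = 21/7.5 = 2.8 rows/cm; 108.5 × 2.8 = 303.80 → 304 rows.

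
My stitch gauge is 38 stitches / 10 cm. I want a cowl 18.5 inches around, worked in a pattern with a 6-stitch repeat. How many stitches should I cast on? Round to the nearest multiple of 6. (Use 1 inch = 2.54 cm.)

18.5 in = 18.5 × 2.54 = 46.99 cm.
38 / 10 = 3.8 sts/cm.
46.99 × 3.8 = 178.56 sts.
→ 180.

CO 180 sts.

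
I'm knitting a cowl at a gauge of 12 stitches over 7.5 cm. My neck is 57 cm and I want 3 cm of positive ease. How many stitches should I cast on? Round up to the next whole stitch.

Finished = 57 + 3 = 60 cm.
12 / 7.5 = 1.6 sts per cm.
60.00 × 1.6 = 96.00 sts.

96 stitches.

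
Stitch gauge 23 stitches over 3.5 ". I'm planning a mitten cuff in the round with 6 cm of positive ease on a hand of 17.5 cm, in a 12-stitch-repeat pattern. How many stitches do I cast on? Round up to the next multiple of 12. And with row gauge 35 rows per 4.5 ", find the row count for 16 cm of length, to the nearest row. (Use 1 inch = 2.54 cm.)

Finished = 17.5 + 6 = 23.5 cm.
23.5 cm × 1/2.54 = 9.25 inches.
23/3.5 = 6.571 sts per in; 9.25 × 6.571 = 60.80 sts.
Next multiple of 12 → 72.
16 cm = 6.30 inches; × 7.778 = 48.99 → 49 rows.

Cast on 72 stitches; work 49 rows.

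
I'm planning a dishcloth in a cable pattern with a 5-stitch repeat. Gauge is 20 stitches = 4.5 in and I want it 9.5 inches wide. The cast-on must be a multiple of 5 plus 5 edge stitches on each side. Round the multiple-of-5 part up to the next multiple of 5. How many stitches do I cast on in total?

CO 45 sts.

20 / 4.5 = 4.444 sts per inch.
9.5 × 4.444 = 42.22 sts.
Less 10 edge sts → 32.22 for the repeat.
Next multiple of 5: 35.
Add back 10 edge sts → 45.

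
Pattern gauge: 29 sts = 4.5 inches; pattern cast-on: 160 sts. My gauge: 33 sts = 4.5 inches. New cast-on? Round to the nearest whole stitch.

Scale factor = 33 / 29 = 1.138.
160 × 33 / 29 = 182.07 sts.
→ 182 sts.

CO 182 sts.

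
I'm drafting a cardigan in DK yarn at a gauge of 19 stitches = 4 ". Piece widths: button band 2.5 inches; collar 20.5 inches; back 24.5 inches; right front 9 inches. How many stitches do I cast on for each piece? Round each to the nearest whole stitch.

button band 12; collar 97; back 116; right front 43.

Rate = 19/4 = 4.75 sts per in.
button band: 2.5 × 4.75 = 11.88 → 12.
collar: 20.5 × 4.75 = 97.38 → 97.
back: 24.5 × 4.75 = 116.38 → 116.
right front: 9 × 4.75 = 42.75 → 43.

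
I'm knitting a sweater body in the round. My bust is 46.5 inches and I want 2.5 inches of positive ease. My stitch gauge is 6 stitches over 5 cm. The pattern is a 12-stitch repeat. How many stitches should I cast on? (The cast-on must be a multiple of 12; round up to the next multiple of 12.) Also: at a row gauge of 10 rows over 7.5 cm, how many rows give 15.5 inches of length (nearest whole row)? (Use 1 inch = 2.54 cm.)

Finished = 46.5 + 2.5 = 49 inches.
49 inches × 2.54 = 124.46 cm.
6/5 = 1.2 sts per cm; 124.46 × 1.2 = 149.35 sts.
Next multiple of 12 → 156.
15.5 inches = 39.37 cm; × 1.333 = 52.49 → 52 rows.

Cast on 156 stitches; work 52 rows.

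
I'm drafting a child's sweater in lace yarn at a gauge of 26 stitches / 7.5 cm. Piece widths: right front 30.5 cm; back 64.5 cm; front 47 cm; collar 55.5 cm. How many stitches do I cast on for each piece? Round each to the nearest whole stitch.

Rate = 26/7.5 = 3.467 sts per cm.
right front: 30.5 × 3.467 = 105.73 → 106.
back: 64.5 × 3.467 = 223.60 → 224.
front: 47 × 3.467 = 162.93 → 163.
collar: 55.5 × 3.467 = 192.40 → 192.

right front 106; back 224; front 163; collar 192.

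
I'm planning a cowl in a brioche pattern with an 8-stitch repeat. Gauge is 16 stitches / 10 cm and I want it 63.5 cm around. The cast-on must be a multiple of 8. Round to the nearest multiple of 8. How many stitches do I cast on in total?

16 / 10 = 1.6 sts per cm.
63.5 × 1.6 = 101.60 sts.
Nearest multiple of 8: 104.

Cast on 104 stitches.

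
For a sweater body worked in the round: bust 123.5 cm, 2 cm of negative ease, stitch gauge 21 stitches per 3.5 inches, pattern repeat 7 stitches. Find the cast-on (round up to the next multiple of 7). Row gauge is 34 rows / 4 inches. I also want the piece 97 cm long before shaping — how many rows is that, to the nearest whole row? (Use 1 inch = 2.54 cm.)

Cast on 294 stitches; work 325 rows.

Finished = 123.5 − 2 = 121.5 cm.
121.5 cm × 1/2.54 = 47.83 inches.
21/3.5 = 6 sts per in; 47.83 × 6 = 287.01 sts.
Next multiple of 7 → 294.
97 cm = 38.19 inches; × 8.5 = 324.61 → 325 rows.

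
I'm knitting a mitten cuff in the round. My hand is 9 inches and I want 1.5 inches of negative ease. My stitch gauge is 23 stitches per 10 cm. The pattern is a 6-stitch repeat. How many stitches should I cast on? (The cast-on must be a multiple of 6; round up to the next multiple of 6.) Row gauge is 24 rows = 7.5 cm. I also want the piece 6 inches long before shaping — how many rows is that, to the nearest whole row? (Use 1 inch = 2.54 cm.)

Cast on 48 stitches; work 49 rows.

Finished = 9 − 1.5 = 7.5 inches.
7.5 inches × 2.54 = 19.05 cm.
23/10 = 2.3 sts per cm; 19.05 × 2.3 = 43.81 sts.
Next multiple of 6 → 48.
6 inches = 15.24 cm; × 3.2 = 48.77 → 49 rows.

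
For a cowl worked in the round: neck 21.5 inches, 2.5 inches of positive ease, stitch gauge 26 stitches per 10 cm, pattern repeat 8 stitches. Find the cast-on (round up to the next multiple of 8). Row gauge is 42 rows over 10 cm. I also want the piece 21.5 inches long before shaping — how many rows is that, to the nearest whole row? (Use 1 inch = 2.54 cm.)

Cast on 160 stitches; work 229 rows.

Finished = 21.5 + 2.5 = 24 inches.
24 inches × 2.54 = 60.96 cm.
26/10 = 2.6 sts per cm; 60.96 × 2.6 = 158.50 sts.
Next multiple of 8 → 160.
21.5 inches = 54.61 cm; × 4.2 = 229.36 → 229 rows.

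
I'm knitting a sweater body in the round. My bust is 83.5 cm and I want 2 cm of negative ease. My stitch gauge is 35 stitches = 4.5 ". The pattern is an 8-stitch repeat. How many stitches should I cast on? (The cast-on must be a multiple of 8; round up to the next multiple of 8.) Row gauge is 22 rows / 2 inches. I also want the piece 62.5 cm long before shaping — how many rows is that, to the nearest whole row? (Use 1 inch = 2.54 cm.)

Cast on 256 stitches; work 271 rows.

Finished = 83.5 − 2 = 81.5 cm.
81.5 cm × 1/2.54 = 32.09 inches.
35/4.5 = 7.778 sts per in; 32.09 × 7.778 = 249.56 sts.
Next multiple of 8 → 256.
62.5 cm = 24.61 inches; × 11 = 270.67 → 271 rows.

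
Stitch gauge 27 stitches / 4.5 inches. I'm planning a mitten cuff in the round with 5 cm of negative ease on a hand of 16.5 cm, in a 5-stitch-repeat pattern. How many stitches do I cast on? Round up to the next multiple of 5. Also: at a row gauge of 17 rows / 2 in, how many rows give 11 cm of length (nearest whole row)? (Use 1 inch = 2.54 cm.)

Cast on 30 stitches; work 37 rows.

Finished = 16.5 − 5 = 11.5 cm.
11.5 cm × 1/2.54 = 4.53 inches.
27/4.5 = 6 sts per in; 4.53 × 6 = 27.17 sts.
Next multiple of 5 → 30.
11 cm = 4.33 inches; × 8.5 = 36.81 → 37 rows.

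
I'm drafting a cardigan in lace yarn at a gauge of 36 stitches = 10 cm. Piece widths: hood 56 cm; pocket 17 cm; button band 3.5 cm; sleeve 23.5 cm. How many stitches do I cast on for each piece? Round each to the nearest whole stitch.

Rate = 36/10 = 3.6 sts per cm.
hood: 56 × 3.6 = 201.60 → 202.
pocket: 17 × 3.6 = 61.20 → 61.
button band: 3.5 × 3.6 = 12.60 → 13.
sleeve: 23.5 × 3.6 = 84.60 → 85.

hood 202; pocket 61; button band 13; sleeve 85.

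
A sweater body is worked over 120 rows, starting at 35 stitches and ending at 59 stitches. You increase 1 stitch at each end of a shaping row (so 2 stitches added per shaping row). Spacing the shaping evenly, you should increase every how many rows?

Stitches to add: |59 − 35| = 24.
Shaping rows needed: 24 / 2 = 12.
120 rows / 12 = every 10 rows.

Increase every 10th row.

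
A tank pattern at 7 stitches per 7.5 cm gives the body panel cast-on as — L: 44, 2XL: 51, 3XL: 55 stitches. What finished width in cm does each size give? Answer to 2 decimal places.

7/7.5 = 0.933 sts per cm.
L: 44 / 0.933 = 47.143 → 47.14 cm.
2XL: 51 / 0.933 = 54.643 → 54.64 cm.
3XL: 55 / 0.933 = 58.929 → 58.93 cm.

L 47.14 cm; 2XL 54.64 cm; 3XL 58.93 cm.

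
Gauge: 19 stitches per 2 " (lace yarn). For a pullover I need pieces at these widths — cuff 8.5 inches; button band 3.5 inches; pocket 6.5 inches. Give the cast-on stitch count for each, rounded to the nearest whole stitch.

Rate = 19/2 = 9.5 sts per in.
cuff: 8.5 × 9.5 = 80.75 → 81.
button band: 3.5 × 9.5 = 33.25 → 33.
pocket: 6.5 × 9.5 = 61.75 → 62.

cuff 81; button band 33; pocket 62.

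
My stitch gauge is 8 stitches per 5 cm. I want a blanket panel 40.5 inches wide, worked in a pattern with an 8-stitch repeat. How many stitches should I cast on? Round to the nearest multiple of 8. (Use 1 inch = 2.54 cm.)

40.5 in = 40.5 × 2.54 = 102.87 cm.
8 / 5 = 1.6 sts/cm.
102.87 × 1.6 = 164.59 sts.
→ 168.

168 stitches.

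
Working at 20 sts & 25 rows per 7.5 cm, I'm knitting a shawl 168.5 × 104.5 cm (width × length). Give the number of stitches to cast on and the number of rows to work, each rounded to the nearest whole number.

Cast on 449 stitches and work 348 rows.

Stitch gauge = 20/7.5 = 2.667 sts/cm; 168.5 × 2.667 = 449.33 → 449 sts.
Row gauge = 25/7.5 = 3.333 rows/cm; 104.5 × 3.333 = 348.33 → 348 rows.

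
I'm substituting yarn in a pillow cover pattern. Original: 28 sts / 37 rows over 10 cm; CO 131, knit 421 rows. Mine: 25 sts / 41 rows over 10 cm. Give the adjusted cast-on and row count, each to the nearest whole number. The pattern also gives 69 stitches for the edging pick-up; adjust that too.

Cast on 117 stitches; work 467 rows; edging pick-up 62 stitches.

Stitches: 131 × 25/28 = 116.96 → 117.
Rows: 421 × 41/37 = 466.51 → 467.
edging pick-up: 69 × 25/28 = 61.61 → 62.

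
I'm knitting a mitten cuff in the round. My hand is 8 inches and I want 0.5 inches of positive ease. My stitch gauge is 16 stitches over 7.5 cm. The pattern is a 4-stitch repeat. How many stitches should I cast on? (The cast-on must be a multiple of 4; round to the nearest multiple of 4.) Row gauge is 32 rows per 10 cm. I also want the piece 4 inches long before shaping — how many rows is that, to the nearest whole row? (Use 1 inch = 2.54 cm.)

Finished = 8 + 0.5 = 8.5 inches.
8.5 inches × 2.54 = 21.59 cm.
16/7.5 = 2.133 sts per cm; 21.59 × 2.133 = 46.06 sts.
Nearest multiple of 4 → 48.
4 inches = 10.16 cm; × 3.2 = 32.51 → 33 rows.

Cast on 48 stitches; work 33 rows.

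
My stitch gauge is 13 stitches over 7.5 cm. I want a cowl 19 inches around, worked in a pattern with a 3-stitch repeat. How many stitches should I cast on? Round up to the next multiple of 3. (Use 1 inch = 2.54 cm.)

CO 84 sts.

19 in = 19 × 2.54 = 48.26 cm.
13 / 7.5 = 1.733 sts/cm.
48.26 × 1.733 = 83.65 sts.
→ 84.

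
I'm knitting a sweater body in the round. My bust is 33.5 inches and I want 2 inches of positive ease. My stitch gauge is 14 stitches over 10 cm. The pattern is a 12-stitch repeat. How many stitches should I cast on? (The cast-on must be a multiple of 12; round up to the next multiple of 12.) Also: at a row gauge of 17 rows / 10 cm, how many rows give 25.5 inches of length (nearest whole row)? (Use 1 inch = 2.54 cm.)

Finished = 33.5 + 2 = 35.5 inches.
35.5 inches × 2.54 = 90.17 cm.
14/10 = 1.4 sts per cm; 90.17 × 1.4 = 126.24 sts.
Next multiple of 12 → 132.
25.5 inches = 64.77 cm; × 1.7 = 110.11 → 110 rows.

Cast on 132 stitches; work 110 rows.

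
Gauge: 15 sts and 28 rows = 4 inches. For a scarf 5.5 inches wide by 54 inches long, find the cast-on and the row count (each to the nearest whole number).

Cast on 21 stitches and work 378 rows.

Stitch gauge = 15/4 = 3.75 sts/in; 5.5 × 3.75 = 20.62 → 21 sts.
Row gauge = 28/4 = 7 rows/in; 54 × 7 = 378.00 → 378 rows.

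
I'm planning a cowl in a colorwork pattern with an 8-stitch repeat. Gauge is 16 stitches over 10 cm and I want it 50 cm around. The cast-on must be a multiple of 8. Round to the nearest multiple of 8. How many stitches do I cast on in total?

16 / 10 = 1.6 sts per cm.
50 × 1.6 = 80.00 sts.
Nearest multiple of 8: 80.

Cast on 80 stitches.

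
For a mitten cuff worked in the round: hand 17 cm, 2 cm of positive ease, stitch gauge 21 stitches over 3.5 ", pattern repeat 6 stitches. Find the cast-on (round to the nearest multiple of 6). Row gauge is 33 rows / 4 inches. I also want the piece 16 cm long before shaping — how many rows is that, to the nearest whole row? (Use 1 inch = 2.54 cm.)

Finished = 17 + 2 = 19 cm.
19 cm × 1/2.54 = 7.48 inches.
21/3.5 = 6 sts per in; 7.48 × 6 = 44.88 sts.
Nearest multiple of 6 → 42.
16 cm = 6.30 inches; × 8.25 = 51.97 → 52 rows.

Cast on 42 stitches; work 52 rows.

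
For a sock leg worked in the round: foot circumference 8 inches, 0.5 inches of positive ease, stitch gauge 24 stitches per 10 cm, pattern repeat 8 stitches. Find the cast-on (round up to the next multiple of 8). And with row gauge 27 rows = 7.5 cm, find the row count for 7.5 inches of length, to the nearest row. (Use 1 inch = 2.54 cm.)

Finished = 8 + 0.5 = 8.5 inches.
8.5 inches × 2.54 = 21.59 cm.
24/10 = 2.4 sts per cm; 21.59 × 2.4 = 51.82 sts.
Next multiple of 8 → 56.
7.5 inches = 19.05 cm; × 3.6 = 68.58 → 69 rows.

Cast on 56 stitches; work 69 rows.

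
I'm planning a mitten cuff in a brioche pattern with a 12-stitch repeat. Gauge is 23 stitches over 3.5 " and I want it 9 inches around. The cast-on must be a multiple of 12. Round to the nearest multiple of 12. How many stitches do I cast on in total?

Cast on 60 stitches.

23 / 3.5 = 6.571 sts per inch.
9 × 6.571 = 59.14 sts.
Nearest multiple of 12: 60.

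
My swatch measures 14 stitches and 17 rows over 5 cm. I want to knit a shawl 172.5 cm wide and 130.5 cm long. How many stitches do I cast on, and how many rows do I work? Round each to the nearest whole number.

Stitch gauge = 14/5 = 2.8 sts/cm; 172.5 × 2.8 = 483.00 → 483 sts.
Row gauge = 17/5 = 3.4 rows/cm; 130.5 × 3.4 = 443.70 → 444 rows.

Cast on 483 stitches and work 444 rows.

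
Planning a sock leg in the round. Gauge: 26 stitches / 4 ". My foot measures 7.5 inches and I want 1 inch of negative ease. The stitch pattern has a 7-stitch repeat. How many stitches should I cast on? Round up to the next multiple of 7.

Finished = 7.5 − 1 = 6.5 inches.
26 / 4 = 6.5 sts/in.
6.5 × 6.5 = 42.25 sts.
Next multiple of 7: 49.

CO 49 sts.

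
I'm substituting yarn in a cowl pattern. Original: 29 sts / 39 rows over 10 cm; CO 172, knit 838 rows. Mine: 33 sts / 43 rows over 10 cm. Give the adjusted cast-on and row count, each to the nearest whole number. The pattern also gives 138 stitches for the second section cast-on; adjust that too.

Cast on 196 stitches; work 924 rows; second section cast-on 157 stitches.

Stitches: 172 × 33/29 = 195.72 → 196.
Rows: 838 × 43/39 = 923.95 → 924.
second section cast-on: 138 × 33/29 = 157.03 → 157.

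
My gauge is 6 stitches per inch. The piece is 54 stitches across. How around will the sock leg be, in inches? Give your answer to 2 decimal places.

9.00 inches.

6 stitches / 1 inch = 6 stitches per inch.
54 / 6 = 9.000 inches.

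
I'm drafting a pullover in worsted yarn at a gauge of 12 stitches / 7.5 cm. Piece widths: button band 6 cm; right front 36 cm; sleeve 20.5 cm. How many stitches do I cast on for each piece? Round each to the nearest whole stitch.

Rate = 12/7.5 = 1.6 sts per cm.
button band: 6 × 1.6 = 9.60 → 10.
right front: 36 × 1.6 = 57.60 → 58.
sleeve: 20.5 × 1.6 = 32.80 → 33.

button band 10; right front 58; sleeve 33.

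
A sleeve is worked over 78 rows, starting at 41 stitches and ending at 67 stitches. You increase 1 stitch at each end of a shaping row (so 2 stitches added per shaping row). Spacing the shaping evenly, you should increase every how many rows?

Increase every 6th row.

Stitches to add: |67 − 41| = 26.
Shaping rows needed: 26 / 2 = 13.
78 rows / 13 = every 6 rows.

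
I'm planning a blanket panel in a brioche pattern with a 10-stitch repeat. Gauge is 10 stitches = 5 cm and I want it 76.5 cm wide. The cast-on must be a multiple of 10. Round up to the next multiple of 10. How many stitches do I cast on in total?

10 / 5 = 2 sts per cm.
76.5 × 2 = 153.00 sts.
Next multiple of 10: 160.

CO 160 sts.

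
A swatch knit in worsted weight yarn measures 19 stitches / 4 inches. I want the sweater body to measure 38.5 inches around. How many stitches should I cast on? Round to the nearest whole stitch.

19 stitches / 4 in = 4.75 stitches per inch.
38.5 × 4.75 = 182.88 stitches.
Round to nearest → 183.

CO 183 sts.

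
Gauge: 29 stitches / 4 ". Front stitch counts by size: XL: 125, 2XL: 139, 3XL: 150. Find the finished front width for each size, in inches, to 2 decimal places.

XL 17.24 inches; 2XL 19.17 inches; 3XL 20.69 inches.

29/4 = 7.25 sts per in.
XL: 125 / 7.25 = 17.241 → 17.24 in.
2XL: 139 / 7.25 = 19.172 → 19.17 in.
3XL: 150 / 7.25 = 20.690 → 20.69 in.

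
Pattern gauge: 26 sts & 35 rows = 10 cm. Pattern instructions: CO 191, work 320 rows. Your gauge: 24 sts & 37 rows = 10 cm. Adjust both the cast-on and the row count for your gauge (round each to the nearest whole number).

Cast on 176 stitches; work 338 rows.

Stitches: 191 × 24/26 = 176.31 → 176.
Rows: 320 × 37/35 = 338.29 → 338.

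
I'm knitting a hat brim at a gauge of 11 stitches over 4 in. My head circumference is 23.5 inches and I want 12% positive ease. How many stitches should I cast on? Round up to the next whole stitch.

73 stitches.

Finished = 23.5 × 1.12 = 26.32 in.
11 / 4 = 2.75 sts per inch.
26.32 × 2.75 = 72.38 sts.
→ 73 sts.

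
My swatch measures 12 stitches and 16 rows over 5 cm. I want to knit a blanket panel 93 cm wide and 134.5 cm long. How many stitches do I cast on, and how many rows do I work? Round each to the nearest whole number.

Cast on 223 stitches and work 430 rows.

Stitch gauge = 12/5 = 2.4 sts/cm; 93 × 2.4 = 223.20 → 223 sts.
Row gauge = 16/5 = 3.2 rows/cm; 134.5 × 3.2 = 430.40 → 430 rows.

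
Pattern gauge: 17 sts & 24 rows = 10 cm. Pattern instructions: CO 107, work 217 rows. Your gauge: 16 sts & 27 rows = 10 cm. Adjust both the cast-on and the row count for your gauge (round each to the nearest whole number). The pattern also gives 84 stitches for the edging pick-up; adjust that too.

Cast on 101 stitches; work 244 rows; edging pick-up 79 stitches.

Stitches: 107 × 16/17 = 100.71 → 101.
Rows: 217 × 27/24 = 244.12 → 244.
edging pick-up: 84 × 16/17 = 79.06 → 79.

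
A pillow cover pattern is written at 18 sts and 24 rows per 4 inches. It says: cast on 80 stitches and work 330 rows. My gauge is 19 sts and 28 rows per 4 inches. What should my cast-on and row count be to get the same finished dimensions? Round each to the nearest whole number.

Cast on 84 stitches; work 385 rows.

Stitches: 80 × 19/18 = 84.44 → 84.
Rows: 330 × 28/24 = 385.00 → 385.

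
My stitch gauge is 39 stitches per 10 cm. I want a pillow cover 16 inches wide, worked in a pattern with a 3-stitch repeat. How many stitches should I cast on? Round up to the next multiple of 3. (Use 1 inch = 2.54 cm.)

16 in = 16 × 2.54 = 40.64 cm.
39 / 10 = 3.9 sts/cm.
40.64 × 3.9 = 158.50 sts.
→ 159.

CO 159 sts.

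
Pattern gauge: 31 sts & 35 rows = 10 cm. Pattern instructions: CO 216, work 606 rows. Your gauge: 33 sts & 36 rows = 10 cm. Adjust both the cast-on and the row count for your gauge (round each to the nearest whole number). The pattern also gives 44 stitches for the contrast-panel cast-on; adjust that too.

Stitches: 216 × 33/31 = 229.94 → 230.
Rows: 606 × 36/35 = 623.31 → 623.
contrast-panel cast-on: 44 × 33/31 = 46.84 → 47.

Cast on 230 stitches; work 623 rows; contrast-panel cast-on 47 stitches.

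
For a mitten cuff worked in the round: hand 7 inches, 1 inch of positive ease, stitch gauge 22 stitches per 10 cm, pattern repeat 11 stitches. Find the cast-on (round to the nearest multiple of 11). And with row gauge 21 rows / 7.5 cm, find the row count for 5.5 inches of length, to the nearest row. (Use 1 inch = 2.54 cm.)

Cast on 44 stitches; work 39 rows.

Finished = 7 + 1 = 8 inches.
8 inches × 2.54 = 20.32 cm.
22/10 = 2.2 sts per cm; 20.32 × 2.2 = 44.70 sts.
Nearest multiple of 11 → 44.
5.5 inches = 13.97 cm; × 2.8 = 39.12 → 39 rows.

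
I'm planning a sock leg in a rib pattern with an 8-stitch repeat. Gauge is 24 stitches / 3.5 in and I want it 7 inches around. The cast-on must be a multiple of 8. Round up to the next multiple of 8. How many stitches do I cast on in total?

48 stitches.

24 / 3.5 = 6.857 sts per inch.
7 × 6.857 = 48.00 sts.
Next multiple of 8: 48.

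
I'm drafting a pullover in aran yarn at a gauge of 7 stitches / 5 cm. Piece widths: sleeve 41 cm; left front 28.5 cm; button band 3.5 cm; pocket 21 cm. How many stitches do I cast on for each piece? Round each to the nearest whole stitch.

sleeve 57; left front 40; button band 5; pocket 29.

Rate = 7/5 = 1.4 sts per cm.
sleeve: 41 × 1.4 = 57.40 → 57.
left front: 28.5 × 1.4 = 39.90 → 40.
button band: 3.5 × 1.4 = 4.90 → 5.
pocket: 21 × 1.4 = 29.40 → 29.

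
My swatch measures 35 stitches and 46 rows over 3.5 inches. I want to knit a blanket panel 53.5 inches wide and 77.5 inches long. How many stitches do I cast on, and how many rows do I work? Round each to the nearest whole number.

Cast on 535 stitches and work 1019 rows.

Stitch gauge = 35/3.5 = 10 sts/in; 53.5 × 10 = 535.00 → 535 sts.
Row gauge = 46/3.5 = 13.143 rows/in; 77.5 × 13.143 = 1018.57 → 1019 rows.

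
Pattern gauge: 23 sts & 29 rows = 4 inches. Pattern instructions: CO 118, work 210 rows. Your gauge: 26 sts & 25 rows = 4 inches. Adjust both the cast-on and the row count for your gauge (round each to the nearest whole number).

Stitches: 118 × 26/23 = 133.39 → 133.
Rows: 210 × 25/29 = 181.03 → 181.

Cast on 133 stitches; work 181 rows.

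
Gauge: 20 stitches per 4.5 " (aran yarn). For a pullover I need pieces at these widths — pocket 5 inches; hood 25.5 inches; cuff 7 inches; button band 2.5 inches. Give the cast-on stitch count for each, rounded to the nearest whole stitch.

pocket 22; hood 113; cuff 31; button band 11.

Rate = 20/4.5 = 4.444 sts per in.
pocket: 5 × 4.444 = 22.22 → 22.
hood: 25.5 × 4.444 = 113.33 → 113.
cuff: 7 × 4.444 = 31.11 → 31.
button band: 2.5 × 4.444 = 11.11 → 11.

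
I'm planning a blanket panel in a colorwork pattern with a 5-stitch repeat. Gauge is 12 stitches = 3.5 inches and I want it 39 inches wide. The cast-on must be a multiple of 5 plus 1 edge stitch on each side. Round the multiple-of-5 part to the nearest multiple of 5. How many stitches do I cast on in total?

CO 132 sts.

12 / 3.5 = 3.429 sts per inch.
39 × 3.429 = 133.71 sts.
Less 2 edge sts → 131.71 for the repeat.
Nearest multiple of 5: 130.
Add back 2 edge sts → 132.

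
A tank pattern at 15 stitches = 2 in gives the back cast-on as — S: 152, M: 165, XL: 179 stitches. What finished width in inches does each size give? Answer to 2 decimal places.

S 20.27 inches; M 22.00 inches; XL 23.87 inches.

15/2 = 7.5 sts per in.
S: 152 / 7.5 = 20.267 → 20.27 in.
M: 165 / 7.5 = 22.000 → 22.00 in.
XL: 179 / 7.5 = 23.867 → 23.87 in.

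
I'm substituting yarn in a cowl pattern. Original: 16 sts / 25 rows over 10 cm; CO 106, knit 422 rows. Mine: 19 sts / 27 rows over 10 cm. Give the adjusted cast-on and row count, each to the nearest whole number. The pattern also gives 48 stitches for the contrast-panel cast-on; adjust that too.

Stitches: 106 × 19/16 = 125.88 → 126.
Rows: 422 × 27/25 = 455.76 → 456.
contrast-panel cast-on: 48 × 19/16 = 57.00 → 57.

Cast on 126 stitches; work 456 rows; contrast-panel cast-on 57 stitches.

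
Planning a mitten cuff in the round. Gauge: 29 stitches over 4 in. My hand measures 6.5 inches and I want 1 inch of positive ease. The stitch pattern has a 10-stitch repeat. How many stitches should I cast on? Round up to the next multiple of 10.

CO 60 sts.

Finished = 6.5 + 1 = 7.5 inches.
29 / 4 = 7.25 sts/in.
7.5 × 7.25 = 54.38 sts.
Next multiple of 10: 60.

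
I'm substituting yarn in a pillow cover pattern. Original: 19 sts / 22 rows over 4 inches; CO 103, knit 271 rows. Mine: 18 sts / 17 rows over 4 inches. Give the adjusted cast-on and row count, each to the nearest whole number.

Stitches: 103 × 18/19 = 97.58 → 98.
Rows: 271 × 17/22 = 209.41 → 209.

Cast on 98 stitches; work 209 rows.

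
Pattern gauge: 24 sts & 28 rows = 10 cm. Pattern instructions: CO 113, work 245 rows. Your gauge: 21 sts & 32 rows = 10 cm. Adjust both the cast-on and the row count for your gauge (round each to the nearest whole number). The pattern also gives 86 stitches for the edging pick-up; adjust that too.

Cast on 99 stitches; work 280 rows; edging pick-up 75 stitches.

Stitches: 113 × 21/24 = 98.88 → 99.
Rows: 245 × 32/28 = 280.00 → 280.
edging pick-up: 86 × 21/24 = 75.25 → 75.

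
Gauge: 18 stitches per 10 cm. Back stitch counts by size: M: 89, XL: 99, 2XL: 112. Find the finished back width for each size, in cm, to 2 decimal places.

M 49.44 cm; XL 55.00 cm; 2XL 62.22 cm.

18/10 = 1.8 sts per cm.
M: 89 / 1.8 = 49.444 → 49.44 cm.
XL: 99 / 1.8 = 55.000 → 55.00 cm.
2XL: 112 / 1.8 = 62.222 → 62.22 cm.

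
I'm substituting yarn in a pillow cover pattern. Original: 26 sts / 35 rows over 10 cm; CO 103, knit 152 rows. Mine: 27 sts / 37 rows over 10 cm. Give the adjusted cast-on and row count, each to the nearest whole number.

Cast on 107 stitches; work 161 rows.

Stitches: 103 × 27/26 = 106.96 → 107.
Rows: 152 × 37/35 = 160.69 → 161.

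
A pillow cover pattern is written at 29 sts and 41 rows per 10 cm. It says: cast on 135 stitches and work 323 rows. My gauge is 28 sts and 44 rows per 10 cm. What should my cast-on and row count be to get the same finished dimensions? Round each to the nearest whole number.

Cast on 130 stitches; work 347 rows.

Stitches: 135 × 28/29 = 130.34 → 130.
Rows: 323 × 44/41 = 346.63 → 347.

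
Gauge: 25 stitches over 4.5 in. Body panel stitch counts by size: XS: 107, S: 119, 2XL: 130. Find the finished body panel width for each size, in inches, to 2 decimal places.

XS 19.26 inches; S 21.42 inches; 2XL 23.40 inches.

25/4.5 = 5.556 sts per in.
XS: 107 / 5.556 = 19.260 → 19.26 in.
S: 119 / 5.556 = 21.420 → 21.42 in.
2XL: 130 / 5.556 = 23.400 → 23.40 in.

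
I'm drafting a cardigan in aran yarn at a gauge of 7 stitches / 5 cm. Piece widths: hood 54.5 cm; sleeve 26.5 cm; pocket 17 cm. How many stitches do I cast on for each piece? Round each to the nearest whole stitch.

Rate = 7/5 = 1.4 sts per cm.
hood: 54.5 × 1.4 = 76.30 → 76.
sleeve: 26.5 × 1.4 = 37.10 → 37.
pocket: 17 × 1.4 = 23.80 → 24.

hood 76; sleeve 37; pocket 24.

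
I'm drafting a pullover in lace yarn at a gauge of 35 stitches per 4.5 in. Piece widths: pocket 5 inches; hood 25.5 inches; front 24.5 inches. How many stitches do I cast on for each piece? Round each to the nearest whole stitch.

Rate = 35/4.5 = 7.778 sts per in.
pocket: 5 × 7.778 = 38.89 → 39.
hood: 25.5 × 7.778 = 198.33 → 198.
front: 24.5 × 7.778 = 190.56 → 191.

pocket 39; hood 198; front 191.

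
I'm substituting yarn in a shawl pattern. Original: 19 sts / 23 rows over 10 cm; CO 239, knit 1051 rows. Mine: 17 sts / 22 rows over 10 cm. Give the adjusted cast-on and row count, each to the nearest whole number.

Stitches: 239 × 17/19 = 213.84 → 214.
Rows: 1051 × 22/23 = 1005.30 → 1005.

Cast on 214 stitches; work 1005 rows.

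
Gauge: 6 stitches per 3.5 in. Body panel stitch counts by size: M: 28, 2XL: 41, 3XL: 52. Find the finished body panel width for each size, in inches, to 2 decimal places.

M 16.33 inches; 2XL 23.92 inches; 3XL 30.33 inches.

6/3.5 = 1.714 sts per in.
M: 28 / 1.714 = 16.333 → 16.33 in.
2XL: 41 / 1.714 = 23.917 → 23.92 in.
3XL: 52 / 1.714 = 30.333 → 30.33 in.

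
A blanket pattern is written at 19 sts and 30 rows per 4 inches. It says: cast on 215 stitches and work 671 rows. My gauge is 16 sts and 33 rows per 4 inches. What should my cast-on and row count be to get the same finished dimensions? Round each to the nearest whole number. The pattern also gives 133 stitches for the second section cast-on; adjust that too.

Cast on 181 stitches; work 738 rows; second section cast-on 112 stitches.

Stitches: 215 × 16/19 = 181.05 → 181.
Rows: 671 × 33/30 = 738.10 → 738.
second section cast-on: 133 × 16/19 = 112.00 → 112.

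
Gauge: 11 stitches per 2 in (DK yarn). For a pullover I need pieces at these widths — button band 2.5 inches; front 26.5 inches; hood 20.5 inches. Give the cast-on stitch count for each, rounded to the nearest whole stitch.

button band 14; front 146; hood 113.

Rate = 11/2 = 5.5 sts per in.
button band: 2.5 × 5.5 = 13.75 → 14.
front: 26.5 × 5.5 = 145.75 → 146.
hood: 20.5 × 5.5 = 112.75 → 113.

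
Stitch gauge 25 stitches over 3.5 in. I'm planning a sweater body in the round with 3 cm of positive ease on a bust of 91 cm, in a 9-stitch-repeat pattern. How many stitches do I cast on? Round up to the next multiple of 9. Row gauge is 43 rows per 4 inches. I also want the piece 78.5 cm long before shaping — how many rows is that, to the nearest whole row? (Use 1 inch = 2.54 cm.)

Cast on 270 stitches; work 332 rows.

Finished = 91 + 3 = 94 cm.
94 cm × 1/2.54 = 37.01 inches.
25/3.5 = 7.143 sts per in; 37.01 × 7.143 = 264.34 sts.
Next multiple of 9 → 270.
78.5 cm = 30.91 inches; × 10.75 = 332.23 → 332 rows.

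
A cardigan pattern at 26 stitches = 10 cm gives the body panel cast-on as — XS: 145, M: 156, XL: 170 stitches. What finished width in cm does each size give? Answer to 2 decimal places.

26/10 = 2.6 sts per cm.
XS: 145 / 2.6 = 55.769 → 55.77 cm.
M: 156 / 2.6 = 60.000 → 60.00 cm.
XL: 170 / 2.6 = 65.385 → 65.38 cm.

XS 55.77 cm; M 60.00 cm; XL 65.38 cm.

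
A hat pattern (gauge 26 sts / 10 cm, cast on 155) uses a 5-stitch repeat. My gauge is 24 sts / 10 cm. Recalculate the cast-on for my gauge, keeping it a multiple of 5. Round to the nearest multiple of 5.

155 × 24 / 26 = 143.08.
Nearest multiple of 5: 145.

CO 145 sts.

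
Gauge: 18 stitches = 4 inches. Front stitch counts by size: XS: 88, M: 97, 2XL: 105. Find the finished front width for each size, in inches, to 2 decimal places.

XS 19.56 inches; M 21.56 inches; 2XL 23.33 inches.

18/4 = 4.5 sts per in.
XS: 88 / 4.5 = 19.556 → 19.56 in.
M: 97 / 4.5 = 21.556 → 21.56 in.
2XL: 105 / 4.5 = 23.333 → 23.33 in.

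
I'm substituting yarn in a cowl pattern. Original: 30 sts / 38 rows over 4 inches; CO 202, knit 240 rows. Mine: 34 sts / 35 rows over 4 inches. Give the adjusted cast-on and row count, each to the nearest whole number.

Cast on 229 stitches; work 221 rows.

Stitches: 202 × 34/30 = 228.93 → 229.
Rows: 240 × 35/38 = 221.05 → 221.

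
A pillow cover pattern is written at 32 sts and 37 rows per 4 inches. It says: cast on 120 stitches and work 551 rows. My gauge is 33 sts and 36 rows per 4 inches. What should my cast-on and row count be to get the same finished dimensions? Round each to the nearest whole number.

Stitches: 120 × 33/32 = 123.75 → 124.
Rows: 551 × 36/37 = 536.11 → 536.

Cast on 124 stitches; work 536 rows.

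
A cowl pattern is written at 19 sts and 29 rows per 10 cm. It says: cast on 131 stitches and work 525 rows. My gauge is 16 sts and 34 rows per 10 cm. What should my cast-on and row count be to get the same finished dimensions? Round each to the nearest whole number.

Stitches: 131 × 16/19 = 110.32 → 110.
Rows: 525 × 34/29 = 615.52 → 616.

Cast on 110 stitches; work 616 rows.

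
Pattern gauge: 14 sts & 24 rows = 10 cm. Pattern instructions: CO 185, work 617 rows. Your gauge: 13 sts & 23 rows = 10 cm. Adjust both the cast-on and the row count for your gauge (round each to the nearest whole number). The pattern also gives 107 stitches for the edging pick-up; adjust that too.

Cast on 172 stitches; work 591 rows; edging pick-up 99 stitches.

Stitches: 185 × 13/14 = 171.79 → 172.
Rows: 617 × 23/24 = 591.29 → 591.
edging pick-up: 107 × 13/14 = 99.36 → 99.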